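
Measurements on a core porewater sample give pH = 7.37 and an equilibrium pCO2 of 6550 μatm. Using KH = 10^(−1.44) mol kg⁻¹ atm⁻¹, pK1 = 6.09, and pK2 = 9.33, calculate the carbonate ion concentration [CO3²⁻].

[CO2*] = KH · pCO2 = 10^(−1.44) × 6550×10^-6 = 2.378×10^-4 mol/kg
α₀ = 1/(1 + K1/[H⁺] + K1K2/[H⁺]²) = 1/(1 + 10^+1.28 + 10^-0.68) = 0.04935
DIC = [CO2*]/α₀ = 2.378×10^-4 / 0.04935 = 4.819 mmol/kg
[CO3²⁻] = α₂·DIC; α₂ = 0.01031, so [CO3²⁻] = 0.01031 × 4.819 = 0.0497 mmol/kg

[CO3²⁻] = 0.0497 mmol/kg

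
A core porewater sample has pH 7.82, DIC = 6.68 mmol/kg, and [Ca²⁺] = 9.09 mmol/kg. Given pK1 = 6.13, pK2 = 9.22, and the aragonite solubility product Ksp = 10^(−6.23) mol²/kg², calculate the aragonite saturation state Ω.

α₂ = 1 / (1 + [H⁺]/K2 + [H⁺]²/(K1K2)) = 1 / (1 + 10^+1.40 + 10^-0.29)
   = 1 / (1 + 25.119 + 0.51286) = 1/26.632 = 0.03755
[CO3²⁻] = α₂ × DIC = 0.03755 × 6.68 = 0.2508 mmol/kg
Ksp = 10^(−6.23) = 5.888×10^-7
Ω = [Ca²⁺][CO3²⁻]/Ksp = (9.09×10^-3)(2.508×10^-4) / 5.888×10^-7 = 3.87

Ω = 3.87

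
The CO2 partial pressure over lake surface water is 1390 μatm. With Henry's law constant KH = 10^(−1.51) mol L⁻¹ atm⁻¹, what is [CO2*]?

[CO2*] = 43.0 μmol/L

KH = 10^(−1.51) = 3.090×10^-2 mol L⁻¹ atm⁻¹
[CO2*] = KH · pCO2 = 3.090×10^-2 × 1390×10^-6 atm = 4.30×10^-5 mol/L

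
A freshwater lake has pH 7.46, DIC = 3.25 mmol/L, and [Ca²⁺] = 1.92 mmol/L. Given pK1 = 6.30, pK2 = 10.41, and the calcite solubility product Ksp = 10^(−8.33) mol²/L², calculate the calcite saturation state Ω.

Ω = 1.40

α₂ = 1 / (1 + [H⁺]/K2 + [H⁺]²/(K1K2)) = 1 / (1 + 10^+2.95 + 10^+1.79)
   = 1 / (1 + 891.25 + 61.660) = 1/953.91 = 0.001048
[CO3²⁻] = α₂ × DIC = 0.001048 × 3.25 = 0.003407 mmol/L = 3.407 μmol/L
Ksp = 10^(−8.33) = 4.677×10^-9
Ω = [Ca²⁺][CO3²⁻]/Ksp = (1.92×10^-3)(3.407×10^-6) / 4.677×10^-9 = 1.40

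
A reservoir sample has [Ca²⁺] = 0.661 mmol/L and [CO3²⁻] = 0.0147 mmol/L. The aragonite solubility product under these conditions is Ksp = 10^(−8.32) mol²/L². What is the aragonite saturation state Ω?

Ω = 2.03

Ksp = 10^(−8.32) = 4.786×10^-9
Ω = [Ca²⁺][CO3²⁻]/Ksp = (0.661×10^-3)(0.0147×10^-3) / 4.786×10^-9 = 2.03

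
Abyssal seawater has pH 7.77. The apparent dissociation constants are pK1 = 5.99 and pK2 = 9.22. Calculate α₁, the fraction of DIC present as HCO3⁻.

α₁ = 1 / (1 + [H⁺]/K1 + K2/[H⁺]) = 1 / (1 + 10^-1.78 + 10^-1.45)
   = 1 / (1 + 0.016596 + 0.035481) = 1/1.0521 = 0.9505

α₁ = 0.951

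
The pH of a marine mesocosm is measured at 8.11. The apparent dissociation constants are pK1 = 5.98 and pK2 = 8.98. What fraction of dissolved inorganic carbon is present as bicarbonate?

α₁ = 1 / (1 + [H⁺]/K1 + K2/[H⁺]) = 1 / (1 + 10^-2.13 + 10^-0.87)
   = 1 / (1 + 0.0074131 + 0.13490) = 1/1.1423 = 0.8754

α₁ = 0.875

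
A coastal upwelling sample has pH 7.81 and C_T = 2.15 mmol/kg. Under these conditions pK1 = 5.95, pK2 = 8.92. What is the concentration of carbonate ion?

α₂ = 1 / (1 + [H⁺]/K2 + [H⁺]²/(K1K2)) = 1 / (1 + 10^+1.11 + 10^-0.75)
   = 1 / (1 + 12.882 + 0.17783) = 1/14.060 = 0.07112
[CO3²⁻] = α₂ × DIC = 0.07112 × 2.15 = 0.153 mmol/kg

[CO3²⁻] = 0.153 mmol/kg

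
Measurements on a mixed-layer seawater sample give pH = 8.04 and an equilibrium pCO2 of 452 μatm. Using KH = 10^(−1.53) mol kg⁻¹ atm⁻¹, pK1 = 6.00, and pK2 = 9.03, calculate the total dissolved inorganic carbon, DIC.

[CO2*] = KH · pCO2 = 10^(−1.53) × 452×10^-6 = 1.334×10^-5 mol/kg
α₀ = 1/(1 + K1/[H⁺] + K1K2/[H⁺]²) = 1/(1 + 10^+2.04 + 10^+1.05) = 0.008206
DIC = [CO2*]/α₀ = 1.334×10^-5 / 0.008206 = 1.63 mmol/kg

DIC = 1.63 mmol/kg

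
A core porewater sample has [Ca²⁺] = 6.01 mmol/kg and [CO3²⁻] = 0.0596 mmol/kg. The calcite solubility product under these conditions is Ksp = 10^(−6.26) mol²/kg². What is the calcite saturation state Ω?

Ksp = 10^(−6.26) = 5.495×10^-7
Ω = [Ca²⁺][CO3²⁻]/Ksp = (6.01×10^-3)(0.0596×10^-3) / 5.495×10^-7 = 0.652

Ω = 0.652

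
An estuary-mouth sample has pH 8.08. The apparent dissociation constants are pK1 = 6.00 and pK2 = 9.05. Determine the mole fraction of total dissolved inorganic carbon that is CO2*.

α₀ = 0.00746

α₀ = 1 / (1 + K1/[H⁺] + K1K2/[H⁺]²) = 1 / (1 + 10^+2.08 + 10^+1.11)
   = 1 / (1 + 120.23 + 12.882) = 1/134.11 = 0.007457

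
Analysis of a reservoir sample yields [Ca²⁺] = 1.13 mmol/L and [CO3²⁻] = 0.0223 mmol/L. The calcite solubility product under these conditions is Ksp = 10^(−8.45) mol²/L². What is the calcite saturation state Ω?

Ω = 7.10

Ksp = 10^(−8.45) = 3.548×10^-9
Ω = [Ca²⁺][CO3²⁻]/Ksp = (1.13×10^-3)(0.0223×10^-3) / 3.548×10^-9 = 7.10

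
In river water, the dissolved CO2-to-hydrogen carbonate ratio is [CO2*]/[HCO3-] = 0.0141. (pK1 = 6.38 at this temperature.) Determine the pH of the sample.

pH = 8.23

From K1 = [H⁺][HCO3-]/[CO2*]:  pH = pK1 − log₁₀([CO2*]/[HCO3-])
log₁₀(0.0141) = -1.851
pH = 6.38 − (-1.851) = 8.23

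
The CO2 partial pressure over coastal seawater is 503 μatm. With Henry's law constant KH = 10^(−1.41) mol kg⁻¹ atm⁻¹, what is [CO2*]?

KH = 10^(−1.41) = 3.890×10^-2 mol kg⁻¹ atm⁻¹
[CO2*] = KH · pCO2 = 3.890×10^-2 × 503×10^-6 atm = 1.96×10^-5 mol/kg

[CO2*] = 19.6 μmol/kg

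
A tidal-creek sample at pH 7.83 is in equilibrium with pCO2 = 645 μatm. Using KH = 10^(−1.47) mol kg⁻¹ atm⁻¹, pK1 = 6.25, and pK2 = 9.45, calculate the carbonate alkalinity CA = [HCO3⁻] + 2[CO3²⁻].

CA = 0.871 mmol/kg

[CO2*] = KH · pCO2 = 10^(−1.47) × 645×10^-6 = 2.186×10^-5 mol/kg
α₀ = 1/(1 + K1/[H⁺] + K1K2/[H⁺]²) = 1/(1 + 10^+1.58 + 10^-0.04) = 0.02504
DIC = [CO2*]/α₀ = 2.186×10^-5 / 0.02504 = 0.8727 mmol/kg
CA = (α₁ + 2α₂)·DIC = (0.9521 + 2×0.02284) × 0.8727 = 0.871 mmol/kg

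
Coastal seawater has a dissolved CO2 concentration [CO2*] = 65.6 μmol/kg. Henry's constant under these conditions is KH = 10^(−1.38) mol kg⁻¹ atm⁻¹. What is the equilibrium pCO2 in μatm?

KH = 10^(−1.38) = 4.169×10^-2 mol kg⁻¹ atm⁻¹
pCO2 = [CO2*]/KH = 65.6×10^-6 / 4.169×10^-2 = 1.57×10^-3 atm = 1570 μatm

pCO2 = 1570 μatm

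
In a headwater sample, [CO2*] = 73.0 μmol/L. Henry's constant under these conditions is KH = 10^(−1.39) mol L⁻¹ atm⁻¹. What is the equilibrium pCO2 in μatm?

KH = 10^(−1.39) = 4.074×10^-2 mol L⁻¹ atm⁻¹
pCO2 = [CO2*]/KH = 73.0×10^-6 / 4.074×10^-2 = 1.79×10^-3 atm = 1790 μatm

pCO2 = 1790 μatm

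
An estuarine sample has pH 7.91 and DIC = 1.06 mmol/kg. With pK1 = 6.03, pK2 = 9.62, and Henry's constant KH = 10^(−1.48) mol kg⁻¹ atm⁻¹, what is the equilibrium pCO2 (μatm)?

α₀ = 1 / (1 + K1/[H⁺] + K1K2/[H⁺]²) = 1 / (1 + 10^+1.88 + 10^+0.17)
   = 1 / (1 + 75.858 + 1.4791) = 1/78.337 = 0.01277
[CO2*] = α₀ × DIC = 0.01277 × 1.06 = 0.01353 mmol/kg = 13.53 μmol/kg
pCO2 = [CO2*]/KH = 1.353×10^-5 / 3.311×10^-2 = 409 μatm

pCO2 = 409 μatm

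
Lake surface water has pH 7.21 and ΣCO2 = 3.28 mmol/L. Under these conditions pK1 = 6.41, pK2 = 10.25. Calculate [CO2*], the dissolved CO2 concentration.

[CO2*] = 0.448 mmol/L

α₀ = 1 / (1 + K1/[H⁺] + K1K2/[H⁺]²) = 1 / (1 + 10^+0.80 + 10^-2.24)
   = 1 / (1 + 6.3096 + 0.0057544) = 1/7.3153 = 0.1367
[CO2*] = α₀ × DIC = 0.1367 × 3.28 = 0.448 mmol/L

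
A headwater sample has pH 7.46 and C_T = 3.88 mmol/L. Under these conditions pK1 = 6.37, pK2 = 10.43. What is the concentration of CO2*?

[CO2*] = 0.291 mmol/L

α₀ = 1 / (1 + K1/[H⁺] + K1K2/[H⁺]²) = 1 / (1 + 10^+1.09 + 10^-1.88)
   = 1 / (1 + 12.303 + 0.013183) = 1/13.316 = 0.07510
[CO2*] = α₀ × DIC = 0.07510 × 3.88 = 0.291 mmol/L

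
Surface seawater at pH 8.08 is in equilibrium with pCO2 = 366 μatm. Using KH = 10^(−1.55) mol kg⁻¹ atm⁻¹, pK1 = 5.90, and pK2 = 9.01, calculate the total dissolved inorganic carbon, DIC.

[CO2*] = KH · pCO2 = 10^(−1.55) × 366×10^-6 = 1.032×10^-5 mol/kg
α₀ = 1/(1 + K1/[H⁺] + K1K2/[H⁺]²) = 1/(1 + 10^+2.18 + 10^+1.25) = 0.005878
DIC = [CO2*]/α₀ = 1.032×10^-5 / 0.005878 = 1.76 mmol/kg

DIC = 1.76 mmol/kg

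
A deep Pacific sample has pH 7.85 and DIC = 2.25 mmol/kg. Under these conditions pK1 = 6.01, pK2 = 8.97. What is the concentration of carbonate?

α₂ = 1 / (1 + [H⁺]/K2 + [H⁺]²/(K1K2)) = 1 / (1 + 10^+1.12 + 10^-0.72)
   = 1 / (1 + 13.183 + 0.19055) = 1/14.373 = 0.06957
[CO3²⁻] = α₂ × DIC = 0.06957 × 2.25 = 0.157 mmol/kg

[CO3²⁻] = 0.157 mmol/kg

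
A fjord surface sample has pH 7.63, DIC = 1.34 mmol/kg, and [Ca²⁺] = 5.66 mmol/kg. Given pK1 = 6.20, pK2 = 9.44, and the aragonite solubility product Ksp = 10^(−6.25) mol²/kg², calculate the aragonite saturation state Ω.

α₂ = 1 / (1 + [H⁺]/K2 + [H⁺]²/(K1K2)) = 1 / (1 + 10^+1.81 + 10^+0.38)
   = 1 / (1 + 64.565 + 2.3988) = 1/67.964 = 0.01471
[CO3²⁻] = α₂ × DIC = 0.01471 × 1.34 = 0.01972 mmol/kg = 19.72 μmol/kg
Ksp = 10^(−6.25) = 5.623×10^-7
Ω = [Ca²⁺][CO3²⁻]/Ksp = (5.66×10^-3)(1.972×10^-5) / 5.623×10^-7 = 0.198

Ω = 0.198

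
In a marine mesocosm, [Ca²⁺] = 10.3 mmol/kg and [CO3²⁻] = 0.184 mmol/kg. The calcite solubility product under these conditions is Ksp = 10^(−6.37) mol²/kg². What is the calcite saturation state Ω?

Ω = 4.44

Ksp = 10^(−6.37) = 4.266×10^-7
Ω = [Ca²⁺][CO3²⁻]/Ksp = (10.3×10^-3)(0.184×10^-3) / 4.266×10^-7 = 4.44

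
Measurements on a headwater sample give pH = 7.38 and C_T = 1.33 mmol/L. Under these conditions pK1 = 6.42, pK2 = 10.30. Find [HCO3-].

α₁ = 1 / (1 + [H⁺]/K1 + K2/[H⁺]) = 1 / (1 + 10^-0.96 + 10^-2.92)
   = 1 / (1 + 0.10965 + 0.0012023) = 1/1.1109 = 0.9002
[HCO3⁻] = α₁ × DIC = 0.9002 × 1.33 = 1.20 mmol/L

[HCO3⁻] = 1.20 mmol/L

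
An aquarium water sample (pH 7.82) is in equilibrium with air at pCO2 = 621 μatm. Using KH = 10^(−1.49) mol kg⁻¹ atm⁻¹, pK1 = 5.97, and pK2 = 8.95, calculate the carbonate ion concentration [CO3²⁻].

[CO2*] = KH · pCO2 = 10^(−1.49) × 621×10^-6 = 2.010×10^-5 mol/kg
α₀ = 1/(1 + K1/[H⁺] + K1K2/[H⁺]²) = 1/(1 + 10^+1.85 + 10^+0.72) = 0.01298
DIC = [CO2*]/α₀ = 2.010×10^-5 / 0.01298 = 1.548 mmol/kg
[CO3²⁻] = α₂·DIC; α₂ = 0.06812, so [CO3²⁻] = 0.06812 × 1.548 = 0.105 mmol/kg

[CO3²⁻] = 0.105 mmol/kg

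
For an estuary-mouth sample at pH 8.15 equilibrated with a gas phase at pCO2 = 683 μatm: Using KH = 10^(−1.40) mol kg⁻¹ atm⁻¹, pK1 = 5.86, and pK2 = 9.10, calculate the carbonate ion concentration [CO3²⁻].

[CO2*] = KH · pCO2 = 10^(−1.40) × 683×10^-6 = 2.719×10^-5 mol/kg
α₀ = 1/(1 + K1/[H⁺] + K1K2/[H⁺]²) = 1/(1 + 10^+2.29 + 10^+1.34) = 0.004590
DIC = [CO2*]/α₀ = 2.719×10^-5 / 0.004590 = 5.924 mmol/kg
[CO3²⁻] = α₂·DIC; α₂ = 0.1004, so [CO3²⁻] = 0.1004 × 5.924 = 0.595 mmol/kg

[CO3²⁻] = 0.595 mmol/kg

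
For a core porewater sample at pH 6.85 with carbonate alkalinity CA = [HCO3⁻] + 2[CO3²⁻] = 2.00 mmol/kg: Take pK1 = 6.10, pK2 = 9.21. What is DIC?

DIC = 2.34 mmol/kg

CA = [HCO3⁻] + 2[CO3²⁻] = (α₁ + 2α₂)·DIC
At pH 6.85: [H⁺]/K1 = 10^-0.75 = 0.17783, K2/[H⁺] = 10^-2.36 = 0.0043652
α₁ = 1/(1 + 0.17783 + 0.0043652) = 1/1.1822 = 0.8459; α₂ = α₁·K2/[H⁺] = 0.003692
α₁ + 2α₂ = 0.8533
DIC = CA / (α₁ + 2α₂) = 2.00 / 0.8533 = 2.34 mmol/kg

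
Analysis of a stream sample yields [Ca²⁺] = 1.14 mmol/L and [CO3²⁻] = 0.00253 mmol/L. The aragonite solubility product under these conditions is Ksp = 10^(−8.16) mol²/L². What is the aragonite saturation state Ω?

Ω = 0.417

Ksp = 10^(−8.16) = 6.918×10^-9
Ω = [Ca²⁺][CO3²⁻]/Ksp = (1.14×10^-3)(0.00253×10^-3) / 6.918×10^-9 = 0.417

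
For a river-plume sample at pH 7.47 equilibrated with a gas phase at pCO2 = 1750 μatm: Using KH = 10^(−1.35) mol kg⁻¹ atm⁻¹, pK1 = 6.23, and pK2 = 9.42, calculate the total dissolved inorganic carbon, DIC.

[CO2*] = KH · pCO2 = 10^(−1.35) × 1750×10^-6 = 7.817×10^-5 mol/kg
α₀ = 1/(1 + K1/[H⁺] + K1K2/[H⁺]²) = 1/(1 + 10^+1.24 + 10^-0.71) = 0.05384
DIC = [CO2*]/α₀ = 7.817×10^-5 / 0.05384 = 1.45 mmol/kg

DIC = 1.45 mmol/kg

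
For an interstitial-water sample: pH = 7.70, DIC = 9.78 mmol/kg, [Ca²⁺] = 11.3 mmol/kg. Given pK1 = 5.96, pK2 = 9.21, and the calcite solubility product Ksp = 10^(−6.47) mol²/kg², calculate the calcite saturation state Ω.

α₂ = 1 / (1 + [H⁺]/K2 + [H⁺]²/(K1K2)) = 1 / (1 + 10^+1.51 + 10^-0.23)
   = 1 / (1 + 32.359 + 0.58884) = 1/33.948 = 0.02946
[CO3²⁻] = α₂ × DIC = 0.02946 × 9.78 = 0.2881 mmol/kg
Ksp = 10^(−6.47) = 3.388×10^-7
Ω = [Ca²⁺][CO3²⁻]/Ksp = (11.3×10^-3)(2.881×10^-4) / 3.388×10^-7 = 9.61

Ω = 9.61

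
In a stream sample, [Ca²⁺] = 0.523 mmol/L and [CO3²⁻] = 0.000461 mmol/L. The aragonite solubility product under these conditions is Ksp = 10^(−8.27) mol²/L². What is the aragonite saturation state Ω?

Ω = 0.0449

Ksp = 10^(−8.27) = 5.370×10^-9
Ω = [Ca²⁺][CO3²⁻]/Ksp = (0.523×10^-3)(0.000461×10^-3) / 5.370×10^-9 = 0.0449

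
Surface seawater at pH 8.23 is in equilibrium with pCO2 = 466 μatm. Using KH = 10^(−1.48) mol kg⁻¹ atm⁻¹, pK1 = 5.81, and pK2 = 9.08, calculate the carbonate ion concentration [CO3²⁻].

[CO3²⁻] = 0.573 mmol/kg

[CO2*] = KH · pCO2 = 10^(−1.48) × 466×10^-6 = 1.543×10^-5 mol/kg
α₀ = 1/(1 + K1/[H⁺] + K1K2/[H⁺]²) = 1/(1 + 10^+2.42 + 10^+1.57) = 0.003320
DIC = [CO2*]/α₀ = 1.543×10^-5 / 0.003320 = 4.647 mmol/kg
[CO3²⁻] = α₂·DIC; α₂ = 0.1234, so [CO3²⁻] = 0.1234 × 4.647 = 0.573 mmol/kg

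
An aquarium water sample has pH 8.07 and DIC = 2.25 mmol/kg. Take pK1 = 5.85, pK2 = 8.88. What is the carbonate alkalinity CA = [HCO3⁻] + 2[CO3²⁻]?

CA = 2.54 mmol/kg

CA = [HCO3⁻] + 2[CO3²⁻] = (α₁ + 2α₂)·DIC
At pH 8.07: [H⁺]/K1 = 10^-2.22 = 0.0060256, K2/[H⁺] = 10^-0.81 = 0.15488
α₁ = 1/(1 + 0.0060256 + 0.15488) = 1/1.1609 = 0.8614; α₂ = α₁·K2/[H⁺] = 0.1334
α₁ + 2α₂ = 1.1282
CA = 1.1282 × 2.25 = 2.54 mmol/kg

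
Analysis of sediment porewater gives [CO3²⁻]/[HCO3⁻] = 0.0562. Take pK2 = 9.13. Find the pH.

pH = 7.88

From K2 = [H⁺][CO3²⁻]/[HCO3⁻]:  pH = pK2 + log₁₀([CO3²⁻]/[HCO3⁻])
log₁₀(0.0562) = -1.250
pH = 9.13 + (-1.250) = 7.88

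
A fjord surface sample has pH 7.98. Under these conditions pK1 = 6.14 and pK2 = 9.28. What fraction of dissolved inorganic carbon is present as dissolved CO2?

α₀ = 1 / (1 + K1/[H⁺] + K1K2/[H⁺]²) = 1 / (1 + 10^+1.84 + 10^+0.54)
   = 1 / (1 + 69.183 + 3.4674) = 1/73.650 = 0.01358

α₀ = 0.0136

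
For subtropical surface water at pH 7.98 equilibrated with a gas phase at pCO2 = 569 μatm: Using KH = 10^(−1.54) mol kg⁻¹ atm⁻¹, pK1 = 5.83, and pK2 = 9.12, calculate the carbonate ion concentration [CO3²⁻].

[CO2*] = KH · pCO2 = 10^(−1.54) × 569×10^-6 = 1.641×10^-5 mol/kg
α₀ = 1/(1 + K1/[H⁺] + K1K2/[H⁺]²) = 1/(1 + 10^+2.15 + 10^+1.01) = 0.006558
DIC = [CO2*]/α₀ = 1.641×10^-5 / 0.006558 = 2.502 mmol/kg
[CO3²⁻] = α₂·DIC; α₂ = 0.06711, so [CO3²⁻] = 0.06711 × 2.502 = 0.168 mmol/kg

[CO3²⁻] = 0.168 mmol/kg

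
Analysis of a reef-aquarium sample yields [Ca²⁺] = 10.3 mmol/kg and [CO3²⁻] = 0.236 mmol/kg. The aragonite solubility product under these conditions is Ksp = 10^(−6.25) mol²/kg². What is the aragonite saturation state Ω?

Ω = 4.32

Ksp = 10^(−6.25) = 5.623×10^-7
Ω = [Ca²⁺][CO3²⁻]/Ksp = (10.3×10^-3)(0.236×10^-3) / 5.623×10^-7 = 4.32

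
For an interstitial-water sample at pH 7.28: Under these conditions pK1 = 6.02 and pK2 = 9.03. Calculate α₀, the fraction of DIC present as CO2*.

α₀ = 0.0512

α₀ = 1 / (1 + K1/[H⁺] + K1K2/[H⁺]²) = 1 / (1 + 10^+1.26 + 10^-0.49)
   = 1 / (1 + 18.197 + 0.32359) = 1/19.521 = 0.05123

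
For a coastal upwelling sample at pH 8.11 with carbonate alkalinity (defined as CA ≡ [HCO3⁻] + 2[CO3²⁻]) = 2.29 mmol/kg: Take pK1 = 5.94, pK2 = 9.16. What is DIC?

CA = [HCO3⁻] + 2[CO3²⁻] = (α₁ + 2α₂)·DIC
At pH 8.11: [H⁺]/K1 = 10^-2.17 = 0.0067608, K2/[H⁺] = 10^-1.05 = 0.089125
α₁ = 1/(1 + 0.0067608 + 0.089125) = 1/1.0959 = 0.9125; α₂ = α₁·K2/[H⁺] = 0.08133
α₁ + 2α₂ = 1.0752
DIC = CA / (α₁ + 2α₂) = 2.29 / 1.0752 = 2.13 mmol/kg

DIC = 2.13 mmol/kg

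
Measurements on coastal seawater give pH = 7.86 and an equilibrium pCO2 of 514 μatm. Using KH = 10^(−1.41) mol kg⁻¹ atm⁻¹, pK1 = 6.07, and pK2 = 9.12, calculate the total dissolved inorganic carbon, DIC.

DIC = 1.32 mmol/kg

[CO2*] = KH · pCO2 = 10^(−1.41) × 514×10^-6 = 2.000×10^-5 mol/kg
α₀ = 1/(1 + K1/[H⁺] + K1K2/[H⁺]²) = 1/(1 + 10^+1.79 + 10^+0.53) = 0.01514
DIC = [CO2*]/α₀ = 2.000×10^-5 / 0.01514 = 1.32 mmol/kg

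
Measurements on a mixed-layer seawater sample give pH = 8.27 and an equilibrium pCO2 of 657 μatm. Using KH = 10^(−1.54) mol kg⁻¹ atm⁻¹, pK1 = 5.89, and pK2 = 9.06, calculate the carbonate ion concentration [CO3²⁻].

[CO3²⁻] = 0.737 mmol/kg

[CO2*] = KH · pCO2 = 10^(−1.54) × 657×10^-6 = 1.895×10^-5 mol/kg
α₀ = 1/(1 + K1/[H⁺] + K1K2/[H⁺]²) = 1/(1 + 10^+2.38 + 10^+1.59) = 0.003574
DIC = [CO2*]/α₀ = 1.895×10^-5 / 0.003574 = 5.301 mmol/kg
[CO3²⁻] = α₂·DIC; α₂ = 0.1391, so [CO3²⁻] = 0.1391 × 5.301 = 0.737 mmol/kg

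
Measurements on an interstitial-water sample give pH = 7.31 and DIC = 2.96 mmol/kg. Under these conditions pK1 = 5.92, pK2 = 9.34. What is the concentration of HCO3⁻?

α₁ = 1 / (1 + [H⁺]/K1 + K2/[H⁺]) = 1 / (1 + 10^-1.39 + 10^-2.03)
   = 1 / (1 + 0.040738 + 0.0093325) = 1/1.0501 = 0.9523
[HCO3⁻] = α₁ × DIC = 0.9523 × 2.96 = 2.82 mmol/kg

[HCO3⁻] = 2.82 mmol/kg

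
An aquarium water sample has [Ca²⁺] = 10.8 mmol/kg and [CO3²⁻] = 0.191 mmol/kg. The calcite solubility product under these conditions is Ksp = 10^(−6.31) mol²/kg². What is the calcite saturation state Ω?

Ω = 4.21

Ksp = 10^(−6.31) = 4.898×10^-7
Ω = [Ca²⁺][CO3²⁻]/Ksp = (10.8×10^-3)(0.191×10^-3) / 4.898×10^-7 = 4.21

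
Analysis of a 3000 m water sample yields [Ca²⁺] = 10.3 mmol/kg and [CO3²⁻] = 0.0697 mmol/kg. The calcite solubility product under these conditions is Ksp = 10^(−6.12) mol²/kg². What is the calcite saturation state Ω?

Ω = 0.946

Ksp = 10^(−6.12) = 7.586×10^-7
Ω = [Ca²⁺][CO3²⁻]/Ksp = (10.3×10^-3)(0.0697×10^-3) / 7.586×10^-7 = 0.946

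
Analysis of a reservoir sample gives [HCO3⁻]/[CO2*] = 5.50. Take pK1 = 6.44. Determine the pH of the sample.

From K1 = [H⁺][HCO3⁻]/[CO2*]:  pH = pK1 + log₁₀([HCO3⁻]/[CO2*])
log₁₀(5.50) = +0.740
pH = 6.44 + (+0.740) = 7.18

pH = 7.18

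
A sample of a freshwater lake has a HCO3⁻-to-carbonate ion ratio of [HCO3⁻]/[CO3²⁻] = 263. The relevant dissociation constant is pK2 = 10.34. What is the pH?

From K2 = [H⁺][CO3²⁻]/[HCO3⁻]:  pH = pK2 − log₁₀([HCO3⁻]/[CO3²⁻])
log₁₀(263) = +2.420
pH = 10.34 − (+2.420) = 7.92

pH = 7.92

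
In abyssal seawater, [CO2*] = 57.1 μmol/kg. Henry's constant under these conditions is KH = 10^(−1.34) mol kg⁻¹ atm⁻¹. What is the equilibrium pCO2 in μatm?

pCO2 = 1250 μatm

KH = 10^(−1.34) = 4.571×10^-2 mol kg⁻¹ atm⁻¹
pCO2 = [CO2*]/KH = 57.1×10^-6 / 4.571×10^-2 = 1.25×10^-3 atm = 1250 μatm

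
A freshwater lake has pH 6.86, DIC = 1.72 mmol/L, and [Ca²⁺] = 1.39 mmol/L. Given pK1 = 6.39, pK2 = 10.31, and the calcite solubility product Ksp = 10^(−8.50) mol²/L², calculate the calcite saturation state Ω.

Ω = 0.200

α₂ = 1 / (1 + [H⁺]/K2 + [H⁺]²/(K1K2)) = 1 / (1 + 10^+3.45 + 10^+2.98)
   = 1 / (1 + 2818.4 + 954.99) = 1/3774.4 = 0.0002649
[CO3²⁻] = α₂ × DIC = 0.0002649 × 1.72 = 0.0004557 mmol/L = 0.4557 μmol/L
Ksp = 10^(−8.50) = 3.162×10^-9
Ω = [Ca²⁺][CO3²⁻]/Ksp = (1.39×10^-3)(4.557×10^-7) / 3.162×10^-9 = 0.200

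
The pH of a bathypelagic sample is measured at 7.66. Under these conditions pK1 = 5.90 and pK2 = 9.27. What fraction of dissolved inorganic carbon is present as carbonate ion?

α₂ = 1 / (1 + [H⁺]/K2 + [H⁺]²/(K1K2)) = 1 / (1 + 10^+1.61 + 10^-0.15)
   = 1 / (1 + 40.738 + 0.70795) = 1/42.446 = 0.02356

α₂ = 0.0236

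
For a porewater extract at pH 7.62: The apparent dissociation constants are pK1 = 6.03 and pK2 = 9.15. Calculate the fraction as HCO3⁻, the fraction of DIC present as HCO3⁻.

α₁ = 0.948

α₁ = 1 / (1 + [H⁺]/K1 + K2/[H⁺]) = 1 / (1 + 10^-1.59 + 10^-1.53)
   = 1 / (1 + 0.025704 + 0.029512) = 1/1.0552 = 0.9477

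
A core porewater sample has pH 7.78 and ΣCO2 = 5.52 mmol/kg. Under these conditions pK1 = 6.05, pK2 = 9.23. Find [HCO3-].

α₁ = 1 / (1 + [H⁺]/K1 + K2/[H⁺]) = 1 / (1 + 10^-1.73 + 10^-1.45)
   = 1 / (1 + 0.018621 + 0.035481) = 1/1.0541 = 0.9487
[HCO3⁻] = α₁ × DIC = 0.9487 × 5.52 = 5.24 mmol/kg

[HCO3⁻] = 5.24 mmol/kg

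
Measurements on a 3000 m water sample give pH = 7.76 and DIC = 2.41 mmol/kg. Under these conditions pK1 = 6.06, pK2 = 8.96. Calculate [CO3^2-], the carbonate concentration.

[CO3²⁻] = 0.140 mmol/kg

α₂ = 1 / (1 + [H⁺]/K2 + [H⁺]²/(K1K2)) = 1 / (1 + 10^+1.20 + 10^-0.50)
   = 1 / (1 + 15.849 + 0.31623) = 1/17.165 = 0.05826
[CO3²⁻] = α₂ × DIC = 0.05826 × 2.41 = 0.140 mmol/kg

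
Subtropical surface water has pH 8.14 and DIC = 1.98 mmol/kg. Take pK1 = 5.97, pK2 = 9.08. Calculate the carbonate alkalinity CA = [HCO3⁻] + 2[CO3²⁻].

CA = 2.17 mmol/kg

CA = [HCO3⁻] + 2[CO3²⁻] = (α₁ + 2α₂)·DIC
At pH 8.14: [H⁺]/K1 = 10^-2.17 = 0.0067608, K2/[H⁺] = 10^-0.94 = 0.11482
α₁ = 1/(1 + 0.0067608 + 0.11482) = 1/1.1216 = 0.8916; α₂ = α₁·K2/[H⁺] = 0.1024
α₁ + 2α₂ = 1.0963
CA = 1.0963 × 1.98 = 2.17 mmol/kg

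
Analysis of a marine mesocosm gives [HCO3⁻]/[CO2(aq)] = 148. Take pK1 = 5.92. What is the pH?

pH = 8.09

From K1 = [H⁺][HCO3⁻]/[CO2(aq)]:  pH = pK1 + log₁₀([HCO3⁻]/[CO2(aq)])
log₁₀(148) = +2.170
pH = 5.92 + (+2.170) = 8.09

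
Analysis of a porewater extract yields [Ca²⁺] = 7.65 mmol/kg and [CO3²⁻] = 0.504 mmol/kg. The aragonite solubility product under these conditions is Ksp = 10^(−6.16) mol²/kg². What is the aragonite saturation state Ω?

Ksp = 10^(−6.16) = 6.918×10^-7
Ω = [Ca²⁺][CO3²⁻]/Ksp = (7.65×10^-3)(0.504×10^-3) / 6.918×10^-7 = 5.57

Ω = 5.57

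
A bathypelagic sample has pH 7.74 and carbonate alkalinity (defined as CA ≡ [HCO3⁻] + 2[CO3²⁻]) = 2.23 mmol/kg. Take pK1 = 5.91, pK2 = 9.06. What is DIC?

DIC = 2.16 mmol/kg

CA = [HCO3⁻] + 2[CO3²⁻] = (α₁ + 2α₂)·DIC
At pH 7.74: [H⁺]/K1 = 10^-1.83 = 0.014791, K2/[H⁺] = 10^-1.32 = 0.047863
α₁ = 1/(1 + 0.014791 + 0.047863) = 1/1.0627 = 0.9410; α₂ = α₁·K2/[H⁺] = 0.04504
α₁ + 2α₂ = 1.0311
DIC = CA / (α₁ + 2α₂) = 2.23 / 1.0311 = 2.16 mmol/kg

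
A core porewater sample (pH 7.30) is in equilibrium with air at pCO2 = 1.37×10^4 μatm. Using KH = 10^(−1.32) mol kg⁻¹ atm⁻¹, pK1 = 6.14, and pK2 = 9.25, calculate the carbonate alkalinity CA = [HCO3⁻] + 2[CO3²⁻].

[CO2*] = KH · pCO2 = 10^(−1.32) × 1.37×10^4×10^-6 = 6.557×10^-4 mol/kg
α₀ = 1/(1 + K1/[H⁺] + K1K2/[H⁺]²) = 1/(1 + 10^+1.16 + 10^-0.79) = 0.06403
DIC = [CO2*]/α₀ = 6.557×10^-4 / 0.06403 = 10.24 mmol/kg
CA = (α₁ + 2α₂)·DIC = (0.9256 + 2×0.01039) × 10.24 = 9.69 mmol/kg

CA = 9.69 mmol/kg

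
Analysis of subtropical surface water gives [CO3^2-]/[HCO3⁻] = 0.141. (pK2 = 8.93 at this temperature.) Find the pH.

From K2 = [H⁺][CO3^2-]/[HCO3⁻]:  pH = pK2 + log₁₀([CO3^2-]/[HCO3⁻])
log₁₀(0.141) = -0.851
pH = 8.93 + (-0.851) = 8.08

pH = 8.08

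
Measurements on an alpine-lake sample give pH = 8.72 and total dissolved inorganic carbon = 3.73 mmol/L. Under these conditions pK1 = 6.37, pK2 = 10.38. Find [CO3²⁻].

α₂ = 1 / (1 + [H⁺]/K2 + [H⁺]²/(K1K2)) = 1 / (1 + 10^+1.66 + 10^-0.69)
   = 1 / (1 + 45.709 + 0.20417) = 1/46.913 = 0.02132
[CO3²⁻] = α₂ × DIC = 0.02132 × 3.73 = 0.0795 mmol/L

[CO3²⁻] = 0.0795 mmol/L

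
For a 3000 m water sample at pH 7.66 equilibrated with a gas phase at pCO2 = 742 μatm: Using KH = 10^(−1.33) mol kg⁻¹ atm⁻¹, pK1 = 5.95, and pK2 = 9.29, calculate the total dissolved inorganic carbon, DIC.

[CO2*] = KH · pCO2 = 10^(−1.33) × 742×10^-6 = 3.471×10^-5 mol/kg
α₀ = 1/(1 + K1/[H⁺] + K1K2/[H⁺]²) = 1/(1 + 10^+1.71 + 10^+0.08) = 0.01870
DIC = [CO2*]/α₀ = 3.471×10^-5 / 0.01870 = 1.86 mmol/kg

DIC = 1.86 mmol/kg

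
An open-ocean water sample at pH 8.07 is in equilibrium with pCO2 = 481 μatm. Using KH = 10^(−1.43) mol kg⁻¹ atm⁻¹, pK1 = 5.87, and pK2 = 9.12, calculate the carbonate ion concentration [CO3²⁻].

[CO2*] = KH · pCO2 = 10^(−1.43) × 481×10^-6 = 1.787×10^-5 mol/kg
α₀ = 1/(1 + K1/[H⁺] + K1K2/[H⁺]²) = 1/(1 + 10^+2.20 + 10^+1.15) = 0.005760
DIC = [CO2*]/α₀ = 1.787×10^-5 / 0.005760 = 3.103 mmol/kg
[CO3²⁻] = α₂·DIC; α₂ = 0.08136, so [CO3²⁻] = 0.08136 × 3.103 = 0.252 mmol/kg

[CO3²⁻] = 0.252 mmol/kg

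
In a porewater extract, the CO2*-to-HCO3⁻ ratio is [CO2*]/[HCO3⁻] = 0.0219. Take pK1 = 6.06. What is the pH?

From K1 = [H⁺][HCO3⁻]/[CO2*]:  pH = pK1 − log₁₀([CO2*]/[HCO3⁻])
log₁₀(0.0219) = -1.660
pH = 6.06 − (-1.660) = 7.72

pH = 7.72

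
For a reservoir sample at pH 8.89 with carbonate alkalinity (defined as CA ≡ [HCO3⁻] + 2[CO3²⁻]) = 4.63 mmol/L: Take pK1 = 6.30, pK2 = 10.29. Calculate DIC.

CA = [HCO3⁻] + 2[CO3²⁻] = (α₁ + 2α₂)·DIC
At pH 8.89: [H⁺]/K1 = 10^-2.59 = 0.0025704, K2/[H⁺] = 10^-1.40 = 0.039811
α₁ = 1/(1 + 0.0025704 + 0.039811) = 1/1.0424 = 0.9593; α₂ = α₁·K2/[H⁺] = 0.03819
α₁ + 2α₂ = 1.0357
DIC = CA / (α₁ + 2α₂) = 4.63 / 1.0357 = 4.47 mmol/L

DIC = 4.47 mmol/L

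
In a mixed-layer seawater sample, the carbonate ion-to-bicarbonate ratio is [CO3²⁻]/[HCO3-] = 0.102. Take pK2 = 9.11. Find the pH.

pH = 8.12

From K2 = [H⁺][CO3²⁻]/[HCO3-]:  pH = pK2 + log₁₀([CO3²⁻]/[HCO3-])
log₁₀(0.102) = -0.991
pH = 9.11 + (-0.991) = 8.12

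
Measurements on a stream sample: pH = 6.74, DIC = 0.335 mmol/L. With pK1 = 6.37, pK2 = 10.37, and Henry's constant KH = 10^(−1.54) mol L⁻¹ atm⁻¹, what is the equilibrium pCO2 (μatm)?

α₀ = 1 / (1 + K1/[H⁺] + K1K2/[H⁺]²) = 1 / (1 + 10^+0.37 + 10^-3.26)
   = 1 / (1 + 2.3442 + 0.00054954) = 1/3.3448 = 0.2990
[CO2*] = α₀ × DIC = 0.2990 × 0.335 = 0.1002 mmol/L
pCO2 = [CO2*]/KH = 1.002×10^-4 / 2.884×10^-2 = 3470 μatm

pCO2 = 3470 μatm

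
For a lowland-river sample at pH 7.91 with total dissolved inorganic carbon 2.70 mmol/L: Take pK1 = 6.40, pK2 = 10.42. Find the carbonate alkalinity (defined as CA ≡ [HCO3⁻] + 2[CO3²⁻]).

CA = [HCO3⁻] + 2[CO3²⁻] = (α₁ + 2α₂)·DIC
At pH 7.91: [H⁺]/K1 = 10^-1.51 = 0.030903, K2/[H⁺] = 10^-2.51 = 0.0030903
α₁ = 1/(1 + 0.030903 + 0.0030903) = 1/1.0340 = 0.9671; α₂ = α₁·K2/[H⁺] = 0.002989
α₁ + 2α₂ = 0.9731
CA = 0.9731 × 2.70 = 2.63 mmol/L

CA = 2.63 mmol/L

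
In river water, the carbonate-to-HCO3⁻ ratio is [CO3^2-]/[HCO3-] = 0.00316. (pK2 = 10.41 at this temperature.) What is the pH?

From K2 = [H⁺][CO3^2-]/[HCO3-]:  pH = pK2 + log₁₀([CO3^2-]/[HCO3-])
log₁₀(0.00316) = -2.500
pH = 10.41 + (-2.500) = 7.91

pH = 7.91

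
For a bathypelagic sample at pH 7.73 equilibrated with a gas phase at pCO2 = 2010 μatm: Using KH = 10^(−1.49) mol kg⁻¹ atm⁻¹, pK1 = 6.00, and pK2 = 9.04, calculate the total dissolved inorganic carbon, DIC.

[CO2*] = KH · pCO2 = 10^(−1.49) × 2010×10^-6 = 6.504×10^-5 mol/kg
α₀ = 1/(1 + K1/[H⁺] + K1K2/[H⁺]²) = 1/(1 + 10^+1.73 + 10^+0.42) = 0.01744
DIC = [CO2*]/α₀ = 6.504×10^-5 / 0.01744 = 3.73 mmol/kg

DIC = 3.73 mmol/kg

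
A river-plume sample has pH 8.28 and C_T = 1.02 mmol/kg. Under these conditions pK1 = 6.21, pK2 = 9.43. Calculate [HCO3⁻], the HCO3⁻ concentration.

[HCO3⁻] = 0.945 mmol/kg

α₁ = 1 / (1 + [H⁺]/K1 + K2/[H⁺]) = 1 / (1 + 10^-2.07 + 10^-1.15)
   = 1 / (1 + 0.0085114 + 0.070795) = 1/1.0793 = 0.9265
[HCO3⁻] = α₁ × DIC = 0.9265 × 1.02 = 0.945 mmol/kg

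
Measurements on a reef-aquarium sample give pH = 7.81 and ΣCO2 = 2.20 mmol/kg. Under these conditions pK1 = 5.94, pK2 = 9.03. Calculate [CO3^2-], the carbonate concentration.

[CO3²⁻] = 0.123 mmol/kg

α₂ = 1 / (1 + [H⁺]/K2 + [H⁺]²/(K1K2)) = 1 / (1 + 10^+1.22 + 10^-0.65)
   = 1 / (1 + 16.596 + 0.22387) = 1/17.820 = 0.05612
[CO3²⁻] = α₂ × DIC = 0.05612 × 2.20 = 0.123 mmol/kg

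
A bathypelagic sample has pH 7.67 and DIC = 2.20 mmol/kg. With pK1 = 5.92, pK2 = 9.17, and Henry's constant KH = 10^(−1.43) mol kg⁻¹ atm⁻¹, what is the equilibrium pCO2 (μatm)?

α₀ = 1 / (1 + K1/[H⁺] + K1K2/[H⁺]²) = 1 / (1 + 10^+1.75 + 10^+0.25)
   = 1 / (1 + 56.234 + 1.7783) = 1/59.012 = 0.01695
[CO2*] = α₀ × DIC = 0.01695 × 2.20 = 0.03728 mmol/kg
pCO2 = [CO2*]/KH = 3.728×10^-5 / 3.715×10^-2 = 1000 μatm

pCO2 = 1000 μatm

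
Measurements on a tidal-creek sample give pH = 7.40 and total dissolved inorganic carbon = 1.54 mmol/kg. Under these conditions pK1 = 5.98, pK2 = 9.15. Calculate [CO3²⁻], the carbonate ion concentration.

[CO3²⁻] = 0.0259 mmol/kg

α₂ = 1 / (1 + [H⁺]/K2 + [H⁺]²/(K1K2)) = 1 / (1 + 10^+1.75 + 10^+0.33)
   = 1 / (1 + 56.234 + 2.1380) = 1/59.372 = 0.01684
[CO3²⁻] = α₂ × DIC = 0.01684 × 1.54 = 0.0259 mmol/kg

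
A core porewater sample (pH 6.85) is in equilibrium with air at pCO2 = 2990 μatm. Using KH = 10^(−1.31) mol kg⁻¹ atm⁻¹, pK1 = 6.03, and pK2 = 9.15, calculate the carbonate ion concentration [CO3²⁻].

[CO3²⁻] = 4.85 μmol/kg

[CO2*] = KH · pCO2 = 10^(−1.31) × 2990×10^-6 = 1.464×10^-4 mol/kg
α₀ = 1/(1 + K1/[H⁺] + K1K2/[H⁺]²) = 1/(1 + 10^+0.82 + 10^-1.48) = 0.1309
DIC = [CO2*]/α₀ = 1.464×10^-4 / 0.1309 = 1.119 mmol/kg
[CO3²⁻] = α₂·DIC; α₂ = 0.004334, so [CO3²⁻] = 0.004334 × 1.119 = 0.00485 mmol/kg = 4.85 μmol/kg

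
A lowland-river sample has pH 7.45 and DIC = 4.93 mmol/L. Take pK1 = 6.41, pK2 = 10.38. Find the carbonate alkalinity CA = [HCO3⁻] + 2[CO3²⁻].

CA = 4.52 mmol/L

CA = [HCO3⁻] + 2[CO3²⁻] = (α₁ + 2α₂)·DIC
At pH 7.45: [H⁺]/K1 = 10^-1.04 = 0.091201, K2/[H⁺] = 10^-2.93 = 0.0011749
α₁ = 1/(1 + 0.091201 + 0.0011749) = 1/1.0924 = 0.9154; α₂ = α₁·K2/[H⁺] = 0.001076
α₁ + 2α₂ = 0.9176
CA = 0.9176 × 4.93 = 4.52 mmol/L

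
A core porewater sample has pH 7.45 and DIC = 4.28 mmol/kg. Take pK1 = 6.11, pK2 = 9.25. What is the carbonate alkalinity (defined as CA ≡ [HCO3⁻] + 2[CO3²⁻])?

CA = 4.16 mmol/kg

CA = [HCO3⁻] + 2[CO3²⁻] = (α₁ + 2α₂)·DIC
At pH 7.45: [H⁺]/K1 = 10^-1.34 = 0.045709, K2/[H⁺] = 10^-1.80 = 0.015849
α₁ = 1/(1 + 0.045709 + 0.015849) = 1/1.0616 = 0.9420; α₂ = α₁·K2/[H⁺] = 0.01493
α₁ + 2α₂ = 0.9719
CA = 0.9719 × 4.28 = 4.16 mmol/kg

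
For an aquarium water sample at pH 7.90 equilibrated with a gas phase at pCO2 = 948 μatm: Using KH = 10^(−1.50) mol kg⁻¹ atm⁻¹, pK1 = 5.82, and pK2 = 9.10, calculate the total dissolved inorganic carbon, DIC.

DIC = 3.86 mmol/kg

[CO2*] = KH · pCO2 = 10^(−1.50) × 948×10^-6 = 2.998×10^-5 mol/kg
α₀ = 1/(1 + K1/[H⁺] + K1K2/[H⁺]²) = 1/(1 + 10^+2.08 + 10^+0.88) = 0.007763
DIC = [CO2*]/α₀ = 2.998×10^-5 / 0.007763 = 3.86 mmol/kg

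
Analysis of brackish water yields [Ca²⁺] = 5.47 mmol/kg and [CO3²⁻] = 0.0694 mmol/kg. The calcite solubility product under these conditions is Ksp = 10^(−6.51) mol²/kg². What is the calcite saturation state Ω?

Ksp = 10^(−6.51) = 3.090×10^-7
Ω = [Ca²⁺][CO3²⁻]/Ksp = (5.47×10^-3)(0.0694×10^-3) / 3.090×10^-7 = 1.23

Ω = 1.23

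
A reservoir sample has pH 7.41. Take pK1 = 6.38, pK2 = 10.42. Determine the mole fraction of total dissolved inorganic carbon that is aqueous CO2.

α₀ = 0.0853

α₀ = 1 / (1 + K1/[H⁺] + K1K2/[H⁺]²) = 1 / (1 + 10^+1.03 + 10^-1.98)
   = 1 / (1 + 10.715 + 0.010471) = 1/11.726 = 0.08528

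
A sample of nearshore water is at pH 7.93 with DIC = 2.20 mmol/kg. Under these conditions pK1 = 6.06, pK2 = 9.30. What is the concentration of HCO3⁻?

α₁ = 1 / (1 + [H⁺]/K1 + K2/[H⁺]) = 1 / (1 + 10^-1.87 + 10^-1.37)
   = 1 / (1 + 0.013490 + 0.042658) = 1/1.0561 = 0.9468
[HCO3⁻] = α₁ × DIC = 0.9468 × 2.20 = 2.08 mmol/kg

[HCO3⁻] = 2.08 mmol/kg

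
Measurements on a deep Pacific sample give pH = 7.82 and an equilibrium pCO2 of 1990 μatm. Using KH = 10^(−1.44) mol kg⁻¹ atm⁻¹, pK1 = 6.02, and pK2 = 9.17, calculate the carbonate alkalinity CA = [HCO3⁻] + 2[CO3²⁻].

CA = 4.97 mmol/kg

[CO2*] = KH · pCO2 = 10^(−1.44) × 1990×10^-6 = 7.225×10^-5 mol/kg
α₀ = 1/(1 + K1/[H⁺] + K1K2/[H⁺]²) = 1/(1 + 10^+1.80 + 10^+0.45) = 0.01494
DIC = [CO2*]/α₀ = 7.225×10^-5 / 0.01494 = 4.835 mmol/kg
CA = (α₁ + 2α₂)·DIC = (0.9429 + 2×0.04212) × 4.835 = 4.97 mmol/kg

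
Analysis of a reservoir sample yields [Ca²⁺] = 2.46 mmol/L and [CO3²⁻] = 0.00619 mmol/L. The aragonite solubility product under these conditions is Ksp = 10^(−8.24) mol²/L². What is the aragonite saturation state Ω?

Ksp = 10^(−8.24) = 5.754×10^-9
Ω = [Ca²⁺][CO3²⁻]/Ksp = (2.46×10^-3)(0.00619×10^-3) / 5.754×10^-9 = 2.65

Ω = 2.65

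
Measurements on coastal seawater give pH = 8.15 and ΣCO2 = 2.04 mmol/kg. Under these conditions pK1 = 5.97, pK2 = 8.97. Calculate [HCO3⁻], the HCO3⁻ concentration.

α₁ = 1 / (1 + [H⁺]/K1 + K2/[H⁺]) = 1 / (1 + 10^-2.18 + 10^-0.82)
   = 1 / (1 + 0.0066069 + 0.15136) = 1/1.1580 = 0.8636
[HCO3⁻] = α₁ × DIC = 0.8636 × 2.04 = 1.76 mmol/kg

[HCO3⁻] = 1.76 mmol/kg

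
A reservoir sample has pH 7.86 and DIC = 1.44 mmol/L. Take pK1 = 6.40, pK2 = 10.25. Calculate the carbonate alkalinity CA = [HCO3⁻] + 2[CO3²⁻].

CA = 1.40 mmol/L

CA = [HCO3⁻] + 2[CO3²⁻] = (α₁ + 2α₂)·DIC
At pH 7.86: [H⁺]/K1 = 10^-1.46 = 0.034674, K2/[H⁺] = 10^-2.39 = 0.0040738
α₁ = 1/(1 + 0.034674 + 0.0040738) = 1/1.0387 = 0.9627; α₂ = α₁·K2/[H⁺] = 0.003922
α₁ + 2α₂ = 0.9705
CA = 0.9705 × 1.44 = 1.40 mmol/L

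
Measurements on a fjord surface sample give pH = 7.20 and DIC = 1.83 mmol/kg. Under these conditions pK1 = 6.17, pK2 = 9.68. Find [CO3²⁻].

α₂ = 1 / (1 + [H⁺]/K2 + [H⁺]²/(K1K2)) = 1 / (1 + 10^+2.48 + 10^+1.45)
   = 1 / (1 + 302.00 + 28.184) = 1/331.18 = 0.003020
[CO3²⁻] = α₂ × DIC = 0.003020 × 1.83 = 0.00553 mmol/kg = 5.53 μmol/kg

[CO3²⁻] = 5.53 μmol/kg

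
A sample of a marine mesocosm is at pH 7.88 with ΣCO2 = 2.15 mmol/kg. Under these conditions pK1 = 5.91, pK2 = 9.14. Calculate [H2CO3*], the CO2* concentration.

[CO2*] = 0.0216 mmol/kg

α₀ = 1 / (1 + K1/[H⁺] + K1K2/[H⁺]²) = 1 / (1 + 10^+1.97 + 10^+0.71)
   = 1 / (1 + 93.325 + 5.1286) = 1/99.454 = 0.01005
[CO2*] = α₀ × DIC = 0.01005 × 2.15 = 0.0216 mmol/kg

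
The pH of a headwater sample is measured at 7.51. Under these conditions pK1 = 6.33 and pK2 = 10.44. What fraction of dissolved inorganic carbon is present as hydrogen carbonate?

α₁ = 1 / (1 + [H⁺]/K1 + K2/[H⁺]) = 1 / (1 + 10^-1.18 + 10^-2.93)
   = 1 / (1 + 0.066069 + 0.0011749) = 1/1.0672 = 0.9370

α₁ = 0.937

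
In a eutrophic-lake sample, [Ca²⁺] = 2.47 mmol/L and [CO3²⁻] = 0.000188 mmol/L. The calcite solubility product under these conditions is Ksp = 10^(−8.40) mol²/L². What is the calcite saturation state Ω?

Ω = 0.117

Ksp = 10^(−8.40) = 3.981×10^-9
Ω = [Ca²⁺][CO3²⁻]/Ksp = (2.47×10^-3)(0.000188×10^-3) / 3.981×10^-9 = 0.117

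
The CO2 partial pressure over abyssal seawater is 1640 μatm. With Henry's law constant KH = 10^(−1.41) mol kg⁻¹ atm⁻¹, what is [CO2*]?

[CO2*] = 63.8 μmol/kg

KH = 10^(−1.41) = 3.890×10^-2 mol kg⁻¹ atm⁻¹
[CO2*] = KH · pCO2 = 3.890×10^-2 × 1640×10^-6 atm = 6.38×10^-5 mol/kg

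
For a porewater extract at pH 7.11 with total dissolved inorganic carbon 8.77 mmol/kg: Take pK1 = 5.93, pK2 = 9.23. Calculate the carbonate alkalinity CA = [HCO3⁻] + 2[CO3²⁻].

CA = [HCO3⁻] + 2[CO3²⁻] = (α₁ + 2α₂)·DIC
At pH 7.11: [H⁺]/K1 = 10^-1.18 = 0.066069, K2/[H⁺] = 10^-2.12 = 0.0075858
α₁ = 1/(1 + 0.066069 + 0.0075858) = 1/1.0737 = 0.9314; α₂ = α₁·K2/[H⁺] = 0.007065
α₁ + 2α₂ = 0.9455
CA = 0.9455 × 8.77 = 8.29 mmol/kg

CA = 8.29 mmol/kg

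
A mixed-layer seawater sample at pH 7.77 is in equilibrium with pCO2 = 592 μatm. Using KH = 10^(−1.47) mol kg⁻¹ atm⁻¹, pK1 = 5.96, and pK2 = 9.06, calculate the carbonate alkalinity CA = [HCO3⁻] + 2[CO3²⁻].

CA = 1.43 mmol/kg

[CO2*] = KH · pCO2 = 10^(−1.47) × 592×10^-6 = 2.006×10^-5 mol/kg
α₀ = 1/(1 + K1/[H⁺] + K1K2/[H⁺]²) = 1/(1 + 10^+1.81 + 10^+0.52) = 0.01452
DIC = [CO2*]/α₀ = 2.006×10^-5 / 0.01452 = 1.382 mmol/kg
CA = (α₁ + 2α₂)·DIC = (0.9374 + 2×0.04808) × 1.382 = 1.43 mmol/kg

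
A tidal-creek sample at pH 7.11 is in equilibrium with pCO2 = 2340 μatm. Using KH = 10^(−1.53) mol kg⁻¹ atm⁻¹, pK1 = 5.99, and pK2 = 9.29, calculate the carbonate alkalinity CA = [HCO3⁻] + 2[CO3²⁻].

[CO2*] = KH · pCO2 = 10^(−1.53) × 2340×10^-6 = 6.906×10^-5 mol/kg
α₀ = 1/(1 + K1/[H⁺] + K1K2/[H⁺]²) = 1/(1 + 10^+1.12 + 10^-1.06) = 0.07008
DIC = [CO2*]/α₀ = 6.906×10^-5 / 0.07008 = 0.9854 mmol/kg
CA = (α₁ + 2α₂)·DIC = (0.9238 + 2×0.006104) × 0.9854 = 0.922 mmol/kg

CA = 0.922 mmol/kg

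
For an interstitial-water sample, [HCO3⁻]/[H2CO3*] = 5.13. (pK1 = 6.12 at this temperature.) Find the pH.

pH = 6.83

From K1 = [H⁺][HCO3⁻]/[H2CO3*]:  pH = pK1 + log₁₀([HCO3⁻]/[H2CO3*])
log₁₀(5.13) = +0.710
pH = 6.12 + (+0.710) = 6.83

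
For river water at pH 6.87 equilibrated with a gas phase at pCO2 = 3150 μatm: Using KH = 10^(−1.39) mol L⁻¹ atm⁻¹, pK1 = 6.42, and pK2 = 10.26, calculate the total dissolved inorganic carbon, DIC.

DIC = 0.490 mmol/L

[CO2*] = KH · pCO2 = 10^(−1.39) × 3150×10^-6 = 1.283×10^-4 mol/L
α₀ = 1/(1 + K1/[H⁺] + K1K2/[H⁺]²) = 1/(1 + 10^+0.45 + 10^-2.94) = 0.2618
DIC = [CO2*]/α₀ = 1.283×10^-4 / 0.2618 = 0.490 mmol/L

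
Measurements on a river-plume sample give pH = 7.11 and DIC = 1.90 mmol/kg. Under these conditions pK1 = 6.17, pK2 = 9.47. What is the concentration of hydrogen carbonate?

α₁ = 1 / (1 + [H⁺]/K1 + K2/[H⁺]) = 1 / (1 + 10^-0.94 + 10^-2.36)
   = 1 / (1 + 0.11482 + 0.0043652) = 1/1.1192 = 0.8935
[HCO3⁻] = α₁ × DIC = 0.8935 × 1.90 = 1.70 mmol/kg

[HCO3⁻] = 1.70 mmol/kg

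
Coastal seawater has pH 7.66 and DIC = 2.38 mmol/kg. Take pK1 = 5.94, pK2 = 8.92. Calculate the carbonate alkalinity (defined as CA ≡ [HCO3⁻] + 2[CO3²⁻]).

CA = [HCO3⁻] + 2[CO3²⁻] = (α₁ + 2α₂)·DIC
At pH 7.66: [H⁺]/K1 = 10^-1.72 = 0.019055, K2/[H⁺] = 10^-1.26 = 0.054954
α₁ = 1/(1 + 0.019055 + 0.054954) = 1/1.0740 = 0.9311; α₂ = α₁·K2/[H⁺] = 0.05117
α₁ + 2α₂ = 1.0334
CA = 1.0334 × 2.38 = 2.46 mmol/kg

CA = 2.46 mmol/kg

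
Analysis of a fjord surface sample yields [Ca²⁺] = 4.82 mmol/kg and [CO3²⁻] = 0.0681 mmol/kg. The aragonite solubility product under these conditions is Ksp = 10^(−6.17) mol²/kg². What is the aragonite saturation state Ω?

Ksp = 10^(−6.17) = 6.761×10^-7
Ω = [Ca²⁺][CO3²⁻]/Ksp = (4.82×10^-3)(0.0681×10^-3) / 6.761×10^-7 = 0.486

Ω = 0.486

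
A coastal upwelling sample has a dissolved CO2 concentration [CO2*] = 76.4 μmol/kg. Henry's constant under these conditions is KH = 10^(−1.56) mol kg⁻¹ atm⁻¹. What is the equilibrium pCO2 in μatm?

KH = 10^(−1.56) = 2.754×10^-2 mol kg⁻¹ atm⁻¹
pCO2 = [CO2*]/KH = 76.4×10^-6 / 2.754×10^-2 = 2.77×10^-3 atm = 2770 μatm

pCO2 = 2770 μatm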